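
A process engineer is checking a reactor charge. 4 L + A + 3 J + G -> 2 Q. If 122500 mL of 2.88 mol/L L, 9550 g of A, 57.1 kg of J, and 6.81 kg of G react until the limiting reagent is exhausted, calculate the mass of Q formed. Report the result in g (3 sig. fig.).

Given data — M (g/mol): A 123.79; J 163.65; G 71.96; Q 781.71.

n(L) = 2.88 × 122500/1000 = 352.8 mol
n(A) = 9550 / 123.79 = 77.15 mol
n(J) = 57.10×1000 / 163.65 = 348.9 mol
n(G) = 6.810×1000 / 71.96 = 94.64 mol
n/ν for L = 352.8/4 = 88.20
n/ν for A = 77.15/1 = 77.15
n/ν for J = 348.9/3 = 116.3
n/ν for G = 94.64/1 = 94.64
Smallest n/ν is A → limiting reagent.
n(Q) = (2/1) × 77.15 = 154.3 mol
mass = 154.3 × 781.71 = 120600 g

121000 g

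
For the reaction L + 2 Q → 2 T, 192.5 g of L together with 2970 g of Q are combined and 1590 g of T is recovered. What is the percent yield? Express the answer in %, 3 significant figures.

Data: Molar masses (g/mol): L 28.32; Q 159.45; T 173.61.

n(L) = 192.5 / 28.32 = 6.797 mol
n(Q) = 2970 / 159.45 = 18.63 mol
n/ν for L = 6.797/1 = 6.797
n/ν for Q = 18.63/2 = 9.315
Smallest n/ν is L → limiting reagent.
theoretical n(T) = (2/1) × 6.797 = 13.59 mol → 2359 g
% yield = 1590 / 2359 × 100 = 67.40 %

67.4 %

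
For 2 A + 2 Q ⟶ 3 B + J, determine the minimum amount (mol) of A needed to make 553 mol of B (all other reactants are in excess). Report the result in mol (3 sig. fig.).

n(B) = 553.0 mol
n(A) = (2/3) × 553.0 = 368.7 mol

369 mol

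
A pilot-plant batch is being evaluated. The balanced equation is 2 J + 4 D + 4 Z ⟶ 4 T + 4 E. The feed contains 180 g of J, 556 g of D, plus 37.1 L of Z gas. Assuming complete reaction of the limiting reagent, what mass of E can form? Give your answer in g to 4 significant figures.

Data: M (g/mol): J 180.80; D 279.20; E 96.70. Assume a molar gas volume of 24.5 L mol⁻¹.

146.4 g

n(J) = 180.0 / 180.80 = 0.9956 mol
n(D) = 556.0 / 279.20 = 1.991 mol
n(Z) = 37.10 / 24.5 = 1.514 mol
n/ν for J = 0.9956/2 = 0.4978
n/ν for D = 1.991/4 = 0.4978
n/ν for Z = 1.514/4 = 0.3785
Smallest n/ν is Z → limiting reagent.
n(E) = (4/4) × 1.514 = 1.514 mol
mass = 1.514 × 96.70 = 146.4 g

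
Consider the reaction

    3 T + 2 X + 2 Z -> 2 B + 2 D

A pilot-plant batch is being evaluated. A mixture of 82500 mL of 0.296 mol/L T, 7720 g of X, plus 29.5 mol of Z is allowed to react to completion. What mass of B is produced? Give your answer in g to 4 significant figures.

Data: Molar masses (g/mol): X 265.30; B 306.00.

4982 g

n(T) = 0.296 × 82500/1000 = 24.42 mol
n(X) = 7720 / 265.30 = 29.10 mol
n(Z) = 29.50 mol
n/ν → T: 8.140, X: 14.55, Z: 14.75; T is limiting.
n(B) = (2/3) × 24.42 = 16.28 mol
mass = 16.28 × 306.00 = 4982 g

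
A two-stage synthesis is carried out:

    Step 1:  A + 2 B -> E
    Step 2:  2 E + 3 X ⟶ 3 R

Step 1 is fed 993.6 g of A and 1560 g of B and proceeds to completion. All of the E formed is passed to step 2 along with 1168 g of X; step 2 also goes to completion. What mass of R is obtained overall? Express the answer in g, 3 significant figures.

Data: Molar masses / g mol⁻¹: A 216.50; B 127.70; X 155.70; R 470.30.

Step 1:
n(A) = 993.6 / 216.50 = 4.589 mol
n(B) = 1560 / 127.70 = 12.22 mol
n/ν for A = 4.589/1 = 4.589
n/ν for B = 12.22/2 = 6.110
Smallest n/ν is A → limiting reagent.
n(E) produced = (1/1) × 4.589 = 4.589 mol
Step 2:
n(E) available = 4.589 mol
n(X) = 1168 / 155.70 = 7.502 mol
n/ν for E = 4.589/2 = 2.295
n/ν for X = 7.502/3 = 2.501
Smallest n/ν is E → limiting reagent.
n(R) = (3/2) × 4.589 = 6.884 mol
mass = 6.884 × 470.30 = 3238 g

3240 g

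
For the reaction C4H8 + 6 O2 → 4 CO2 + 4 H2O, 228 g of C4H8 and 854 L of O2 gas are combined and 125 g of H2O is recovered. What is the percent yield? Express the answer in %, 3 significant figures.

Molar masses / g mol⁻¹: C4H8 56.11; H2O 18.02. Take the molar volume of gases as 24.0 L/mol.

42.7 %

n(C4H8) = 228.0 / 56.11 = 4.063 mol
n(O2) = 854.0 / 24.0 = 35.58 mol
n/ν → C4H8: 4.063, O2: 5.930; C4H8 is limiting.
theoretical n(H2O) = (4/1) × 4.063 = 16.25 mol → 292.8 g
% yield = 125 / 292.8 × 100 = 42.69 %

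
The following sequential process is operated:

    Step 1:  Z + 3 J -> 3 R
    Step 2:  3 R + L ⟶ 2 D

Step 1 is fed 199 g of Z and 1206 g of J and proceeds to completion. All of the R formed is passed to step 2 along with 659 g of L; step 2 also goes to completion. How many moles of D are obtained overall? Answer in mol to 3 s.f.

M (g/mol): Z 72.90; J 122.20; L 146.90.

Step 1:
n(Z) = 199.0 / 72.90 = 2.730 mol
n(J) = 1206 / 122.20 = 9.869 mol
n/ν for Z = 2.730/1 = 2.730
n/ν for J = 9.869/3 = 3.290
Smallest n/ν is Z → limiting reagent.
n(R) produced = (3/1) × 2.730 = 8.190 mol
Step 2:
n(R) available = 8.190 mol
n(L) = 659.0 / 146.90 = 4.486 mol
n/ν for R = 8.190/3 = 2.730
n/ν for L = 4.486/1 = 4.486
Smallest n/ν is R → limiting reagent.
n(D) = (2/3) × 8.190 = 5.460 mol

5.46 mol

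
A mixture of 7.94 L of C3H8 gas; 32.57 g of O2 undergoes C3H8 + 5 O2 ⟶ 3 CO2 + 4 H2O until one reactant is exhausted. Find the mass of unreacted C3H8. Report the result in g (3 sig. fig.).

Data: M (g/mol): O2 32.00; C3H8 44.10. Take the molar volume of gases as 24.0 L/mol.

n(C3H8) = 7.940 / 24.0 = 0.3308 mol
n(O2) = 32.57 / 32.00 = 1.018 mol
n/ν → C3H8: 0.3308, O2: 0.2036; O2 is limiting.
C3H8 consumed = (1/5) × 1.018 = 0.2036 mol
C3H8 remaining = 0.3308 − 0.2036 = 0.1272 mol
mass = 0.1272 × 44.10 = 5.610 g

5.61 g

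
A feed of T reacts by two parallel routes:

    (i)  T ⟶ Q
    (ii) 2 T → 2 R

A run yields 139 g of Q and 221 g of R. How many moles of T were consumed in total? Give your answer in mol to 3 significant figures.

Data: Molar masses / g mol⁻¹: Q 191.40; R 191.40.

1.88 mol

n(Q) = 139 / 191.40 = 0.7262 mol
n(R) = 221 / 191.40 = 1.155 mol
n(T) via (i) = (1/1)×0.7262 = 0.7262 mol
n(T) via (ii) = (2/2)×1.155 = 1.155 mol
total n(T) = 0.7262 + 1.155 = 1.881 mol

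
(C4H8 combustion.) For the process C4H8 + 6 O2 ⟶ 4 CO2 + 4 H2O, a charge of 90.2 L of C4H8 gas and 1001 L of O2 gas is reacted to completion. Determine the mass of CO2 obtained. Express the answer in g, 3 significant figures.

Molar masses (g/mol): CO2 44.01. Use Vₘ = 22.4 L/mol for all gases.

n(C4H8) = 90.20 / 22.4 = 4.027 mol
n(O2) = 1001 / 22.4 = 44.69 mol
n/ν for C4H8 = 4.027/1 = 4.027
n/ν for O2 = 44.69/6 = 7.448
Smallest n/ν is C4H8 → limiting reagent.
n(CO2) = (4/1) × 4.027 = 16.11 mol
mass = 16.11 × 44.01 = 709.0 g

709 g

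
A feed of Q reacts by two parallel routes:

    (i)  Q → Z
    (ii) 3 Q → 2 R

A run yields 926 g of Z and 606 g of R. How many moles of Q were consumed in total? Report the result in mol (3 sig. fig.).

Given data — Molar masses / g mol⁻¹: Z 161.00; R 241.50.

9.52 mol

n(Z) = 926 / 161.00 = 5.752 mol
n(R) = 606 / 241.50 = 2.509 mol
n(Q) via (i) = (1/1)×5.752 = 5.752 mol
n(Q) via (ii) = (3/2)×2.509 = 3.764 mol
total n(Q) = 5.752 + 3.764 = 9.516 mol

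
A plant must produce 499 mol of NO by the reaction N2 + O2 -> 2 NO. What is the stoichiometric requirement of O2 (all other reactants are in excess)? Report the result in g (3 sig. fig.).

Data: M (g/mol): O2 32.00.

n(NO) = 499.0 mol
n(O2) = (1/2) × 499.0 = 249.5 mol
mass = 249.5 × 32.00 = 7984 g

7980 g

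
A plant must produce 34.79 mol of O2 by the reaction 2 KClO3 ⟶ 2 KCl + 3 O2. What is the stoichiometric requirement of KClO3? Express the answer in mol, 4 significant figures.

23.19 mol

n(O2) = 34.79 mol
n(KClO3) = (2/3) × 34.79 = 23.19 mol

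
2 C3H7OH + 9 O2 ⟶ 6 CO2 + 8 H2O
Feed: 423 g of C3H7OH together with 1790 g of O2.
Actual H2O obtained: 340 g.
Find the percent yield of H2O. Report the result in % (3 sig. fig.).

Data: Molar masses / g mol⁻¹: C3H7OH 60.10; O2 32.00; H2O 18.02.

67.0 %

n(C3H7OH) = 423.0 / 60.10 = 7.038 mol
n(O2) = 1790 / 32.00 = 55.94 mol
n/ν → C3H7OH: 3.519, O2: 6.216; C3H7OH is limiting.
theoretical n(H2O) = (8/2) × 7.038 = 28.15 mol → 507.3 g
% yield = 340 / 507.3 × 100 = 67.02 %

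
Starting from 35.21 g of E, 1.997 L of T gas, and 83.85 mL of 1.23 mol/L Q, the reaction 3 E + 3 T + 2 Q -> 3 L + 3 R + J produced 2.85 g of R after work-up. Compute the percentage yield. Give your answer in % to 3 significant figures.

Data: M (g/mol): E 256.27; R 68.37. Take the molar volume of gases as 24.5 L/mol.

51.1 %

n(E) = 35.21 / 256.27 = 0.1374 mol
n(T) = 1.997 / 24.5 = 0.08151 mol
n(Q) = 1.23 × 83.85/1000 = 0.1031 mol
n/ν for E = 0.1374/3 = 0.04580
n/ν for T = 0.08151/3 = 0.02717
n/ν for Q = 0.1031/2 = 0.05155
Smallest n/ν is T → limiting reagent.
theoretical n(R) = (3/3) × 0.08151 = 0.08151 mol → 5.573 g
% yield = 2.85 / 5.573 × 100 = 51.14 %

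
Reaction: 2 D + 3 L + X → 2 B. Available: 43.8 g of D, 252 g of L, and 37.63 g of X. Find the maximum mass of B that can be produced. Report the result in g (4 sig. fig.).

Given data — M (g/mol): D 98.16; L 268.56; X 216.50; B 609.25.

n(D) = 43.80 / 98.16 = 0.4462 mol
n(L) = 252.0 / 268.56 = 0.9383 mol
n(X) = 37.63 / 216.50 = 0.1738 mol
n/ν for D = 0.4462/2 = 0.2231
n/ν for L = 0.9383/3 = 0.3128
n/ν for X = 0.1738/1 = 0.1738
Smallest n/ν is X → limiting reagent.
n(B) = (2/1) × 0.1738 = 0.3476 mol
mass = 0.3476 × 609.25 = 211.8 g

211.8 g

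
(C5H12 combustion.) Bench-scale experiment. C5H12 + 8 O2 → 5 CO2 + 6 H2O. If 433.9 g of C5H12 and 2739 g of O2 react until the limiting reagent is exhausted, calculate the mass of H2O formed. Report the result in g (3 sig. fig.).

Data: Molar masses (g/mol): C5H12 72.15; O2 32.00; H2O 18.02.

n(C5H12) = 433.9 / 72.15 = 6.014 mol
n(O2) = 2739 / 32.00 = 85.59 mol
n/ν → C5H12: 6.014, O2: 10.70; C5H12 is limiting.
n(H2O) = (6/1) × 6.014 = 36.08 mol
mass = 36.08 × 18.02 = 650.2 g

650 g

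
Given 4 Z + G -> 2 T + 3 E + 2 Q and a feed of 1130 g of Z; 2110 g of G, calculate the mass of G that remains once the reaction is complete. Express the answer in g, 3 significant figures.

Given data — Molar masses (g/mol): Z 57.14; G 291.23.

n(Z) = 1130 / 57.14 = 19.78 mol
n(G) = 2110 / 291.23 = 7.245 mol
n/ν for Z = 19.78/4 = 4.945
n/ν for G = 7.245/1 = 7.245
Smallest n/ν is Z → limiting reagent.
G consumed = (1/4) × 19.78 = 4.945 mol
G remaining = 7.245 − 4.945 = 2.300 mol
mass = 2.300 × 291.23 = 669.8 g

670 g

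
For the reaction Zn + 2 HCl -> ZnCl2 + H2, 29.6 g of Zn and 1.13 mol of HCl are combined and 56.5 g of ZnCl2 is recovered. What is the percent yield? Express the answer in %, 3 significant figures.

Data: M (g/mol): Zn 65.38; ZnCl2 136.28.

91.6 %

n(Zn) = 29.60 / 65.38 = 0.4527 mol
n(HCl) = 1.130 mol
n/ν → Zn: 0.4527, HCl: 0.5650; Zn is limiting.
theoretical n(ZnCl2) = (1/1) × 0.4527 = 0.4527 mol → 61.69 g
% yield = 56.5 / 61.69 × 100 = 91.59 %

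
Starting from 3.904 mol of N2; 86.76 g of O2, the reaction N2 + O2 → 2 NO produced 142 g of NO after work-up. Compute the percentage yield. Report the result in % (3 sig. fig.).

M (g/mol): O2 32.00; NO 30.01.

87.3 %

n(N2) = 3.904 mol
n(O2) = 86.76 / 32.00 = 2.711 mol
n/ν → N2: 3.904, O2: 2.711; O2 is limiting.
theoretical n(NO) = (2/1) × 2.711 = 5.422 mol → 162.7 g
% yield = 142 / 162.7 × 100 = 87.28 %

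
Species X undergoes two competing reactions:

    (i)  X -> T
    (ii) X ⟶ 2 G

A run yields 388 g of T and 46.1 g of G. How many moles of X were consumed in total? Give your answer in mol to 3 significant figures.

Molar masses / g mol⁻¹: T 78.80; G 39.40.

5.51 mol

n(T) = 388 / 78.80 = 4.924 mol
n(G) = 46.1 / 39.40 = 1.170 mol
n(X) via (i) = (1/1)×4.924 = 4.924 mol
n(X) via (ii) = (1/2)×1.170 = 0.5850 mol
total n(X) = 4.924 + 0.5850 = 5.509 mol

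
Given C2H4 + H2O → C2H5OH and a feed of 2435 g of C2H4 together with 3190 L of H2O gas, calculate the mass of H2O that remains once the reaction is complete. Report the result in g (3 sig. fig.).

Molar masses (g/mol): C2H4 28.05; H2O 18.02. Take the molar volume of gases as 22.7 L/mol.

968 g

n(C2H4) = 2435 / 28.05 = 86.81 mol
n(H2O) = 3190 / 22.7 = 140.5 mol
n/ν for C2H4 = 86.81/1 = 86.81
n/ν for H2O = 140.5/1 = 140.5
Smallest n/ν is C2H4 → limiting reagent.
H2O consumed = (1/1) × 86.81 = 86.81 mol
H2O remaining = 140.5 − 86.81 = 53.69 mol
mass = 53.69 × 18.02 = 967.5 g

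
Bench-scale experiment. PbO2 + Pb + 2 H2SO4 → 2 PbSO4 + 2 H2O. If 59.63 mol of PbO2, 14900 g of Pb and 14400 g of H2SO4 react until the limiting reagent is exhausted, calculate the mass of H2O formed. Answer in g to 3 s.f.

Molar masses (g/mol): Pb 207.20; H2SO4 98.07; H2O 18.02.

n(PbO2) = 59.63 mol
n(Pb) = 14900 / 207.20 = 71.91 mol
n(H2SO4) = 14400 / 98.07 = 146.8 mol
n/ν for PbO2 = 59.63/1 = 59.63
n/ν for Pb = 71.91/1 = 71.91
n/ν for H2SO4 = 146.8/2 = 73.40
Smallest n/ν is PbO2 → limiting reagent.
n(H2O) = (2/1) × 59.63 = 119.3 mol
mass = 119.3 × 18.02 = 2150 g

2150 g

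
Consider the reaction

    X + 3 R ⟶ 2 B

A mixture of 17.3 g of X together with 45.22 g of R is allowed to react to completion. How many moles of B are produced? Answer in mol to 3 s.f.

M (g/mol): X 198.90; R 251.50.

n(X) = 17.30 / 198.90 = 0.08698 mol
n(R) = 45.22 / 251.50 = 0.1798 mol
n/ν for X = 0.08698/1 = 0.08698
n/ν for R = 0.1798/3 = 0.05993
Smallest n/ν is R → limiting reagent.
n(B) = (2/3) × 0.1798 = 0.1199 mol

0.120 mol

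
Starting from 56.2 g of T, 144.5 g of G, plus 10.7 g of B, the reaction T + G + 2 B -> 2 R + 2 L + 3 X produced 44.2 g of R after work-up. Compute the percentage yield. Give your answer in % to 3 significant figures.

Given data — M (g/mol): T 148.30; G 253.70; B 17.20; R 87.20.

81.5 %

n(T) = 56.20 / 148.30 = 0.3790 mol
n(G) = 144.5 / 253.70 = 0.5696 mol
n(B) = 10.70 / 17.20 = 0.6221 mol
n/ν for T = 0.3790/1 = 0.3790
n/ν for G = 0.5696/1 = 0.5696
n/ν for B = 0.6221/2 = 0.3111
Smallest n/ν is B → limiting reagent.
theoretical n(R) = (2/2) × 0.6221 = 0.6221 mol → 54.25 g
% yield = 44.2 / 54.25 × 100 = 81.47 %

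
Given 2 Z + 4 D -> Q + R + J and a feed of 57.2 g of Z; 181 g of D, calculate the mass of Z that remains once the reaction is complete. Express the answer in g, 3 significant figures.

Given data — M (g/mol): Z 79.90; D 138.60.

5.03 g

n(Z) = 57.20 / 79.90 = 0.7159 mol
n(D) = 181.0 / 138.60 = 1.306 mol
n/ν for Z = 0.7159/2 = 0.3580
n/ν for D = 1.306/4 = 0.3265
Smallest n/ν is D → limiting reagent.
Z consumed = (2/4) × 1.306 = 0.6530 mol
Z remaining = 0.7159 − 0.6530 = 0.06290 mol
mass = 0.06290 × 79.90 = 5.026 g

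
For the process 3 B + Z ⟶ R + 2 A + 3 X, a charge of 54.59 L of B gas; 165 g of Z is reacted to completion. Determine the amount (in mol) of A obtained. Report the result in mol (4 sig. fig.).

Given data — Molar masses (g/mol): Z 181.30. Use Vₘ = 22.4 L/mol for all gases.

n(B) = 54.59 / 22.4 = 2.437 mol
n(Z) = 165.0 / 181.30 = 0.9101 mol
n/ν → B: 0.8123, Z: 0.9101; B is limiting.
n(A) = (2/3) × 2.437 = 1.625 mol

1.625 mol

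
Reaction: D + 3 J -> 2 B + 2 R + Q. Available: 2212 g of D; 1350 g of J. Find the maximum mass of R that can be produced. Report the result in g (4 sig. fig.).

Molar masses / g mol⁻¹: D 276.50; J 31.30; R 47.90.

766.4 g

n(D) = 2212 / 276.50 = 8.000 mol
n(J) = 1350 / 31.30 = 43.13 mol
n/ν for D = 8.000/1 = 8.000
n/ν for J = 43.13/3 = 14.38
Smallest n/ν is D → limiting reagent.
n(R) = (2/1) × 8.000 = 16.00 mol
mass = 16.00 × 47.90 = 766.4 g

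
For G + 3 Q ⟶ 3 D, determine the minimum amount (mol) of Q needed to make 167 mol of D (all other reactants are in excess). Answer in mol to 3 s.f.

n(D) = 167.0 mol
n(Q) = (3/3) × 167.0 = 167.0 mol

167 mol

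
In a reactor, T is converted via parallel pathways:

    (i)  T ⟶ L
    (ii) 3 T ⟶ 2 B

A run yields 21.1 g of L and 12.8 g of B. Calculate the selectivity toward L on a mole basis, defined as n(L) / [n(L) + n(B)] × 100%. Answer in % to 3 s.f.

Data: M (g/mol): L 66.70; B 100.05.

n(L) = 21.1 / 66.70 = 0.3163 mol
n(B) = 12.8 / 100.05 = 0.1279 mol
selectivity = 0.3163/(0.3163+0.1279) × 100 = 71.21 %

71.2 %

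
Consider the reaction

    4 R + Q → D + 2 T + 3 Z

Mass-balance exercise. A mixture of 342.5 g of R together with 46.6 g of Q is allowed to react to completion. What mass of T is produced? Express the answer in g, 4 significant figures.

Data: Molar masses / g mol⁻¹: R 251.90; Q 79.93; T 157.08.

n(R) = 342.5 / 251.90 = 1.360 mol
n(Q) = 46.60 / 79.93 = 0.5830 mol
n/ν → R: 0.3400, Q: 0.5830; R is limiting.
n(T) = (2/4) × 1.360 = 0.6800 mol
mass = 0.6800 × 157.08 = 106.8 g

106.8 g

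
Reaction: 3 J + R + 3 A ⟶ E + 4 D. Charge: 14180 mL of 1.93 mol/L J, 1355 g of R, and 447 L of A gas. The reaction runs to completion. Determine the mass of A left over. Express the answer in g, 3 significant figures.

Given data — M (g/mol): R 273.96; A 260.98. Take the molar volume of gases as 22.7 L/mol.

1270 g

n(J) = 1.93 × 14180/1000 = 27.37 mol
n(R) = 1355 / 273.96 = 4.946 mol
n(A) = 447.0 / 22.7 = 19.69 mol
n/ν for J = 27.37/3 = 9.123
n/ν for R = 4.946/1 = 4.946
n/ν for A = 19.69/3 = 6.563
Smallest n/ν is R → limiting reagent.
A consumed = (3/1) × 4.946 = 14.84 mol
A remaining = 19.69 − 14.84 = 4.850 mol
mass = 4.850 × 260.98 = 1266 g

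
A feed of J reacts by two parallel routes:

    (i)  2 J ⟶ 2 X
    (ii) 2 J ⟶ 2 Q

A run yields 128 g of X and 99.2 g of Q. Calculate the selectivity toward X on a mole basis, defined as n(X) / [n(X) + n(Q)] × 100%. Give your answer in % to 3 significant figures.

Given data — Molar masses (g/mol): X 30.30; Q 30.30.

56.3 %

n(X) = 128 / 30.30 = 4.224 mol
n(Q) = 99.2 / 30.30 = 3.274 mol
selectivity = 4.224/(4.224+3.274) × 100 = 56.34 %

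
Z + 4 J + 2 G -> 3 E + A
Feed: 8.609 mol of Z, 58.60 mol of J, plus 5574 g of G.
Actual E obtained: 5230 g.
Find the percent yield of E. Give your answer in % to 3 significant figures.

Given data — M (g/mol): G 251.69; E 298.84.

n(Z) = 8.609 mol
n(J) = 58.60 mol
n(G) = 5574 / 251.69 = 22.15 mol
n/ν for Z = 8.609/1 = 8.609
n/ν for J = 58.60/4 = 14.65
n/ν for G = 22.15/2 = 11.08
Smallest n/ν is Z → limiting reagent.
theoretical n(E) = (3/1) × 8.609 = 25.83 mol → 7719 g
% yield = 5230 / 7719 × 100 = 67.75 %

67.8 %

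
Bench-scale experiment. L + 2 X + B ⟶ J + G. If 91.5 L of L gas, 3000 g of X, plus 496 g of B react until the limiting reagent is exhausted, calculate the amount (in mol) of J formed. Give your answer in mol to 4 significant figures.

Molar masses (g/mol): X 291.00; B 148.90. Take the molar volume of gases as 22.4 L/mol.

n(L) = 91.50 / 22.4 = 4.085 mol
n(X) = 3000 / 291.00 = 10.31 mol
n(B) = 496.0 / 148.90 = 3.331 mol
n/ν for L = 4.085/1 = 4.085
n/ν for X = 10.31/2 = 5.155
n/ν for B = 3.331/1 = 3.331
Smallest n/ν is B → limiting reagent.
n(J) = (1/1) × 3.331 = 3.331 mol

3.331 mol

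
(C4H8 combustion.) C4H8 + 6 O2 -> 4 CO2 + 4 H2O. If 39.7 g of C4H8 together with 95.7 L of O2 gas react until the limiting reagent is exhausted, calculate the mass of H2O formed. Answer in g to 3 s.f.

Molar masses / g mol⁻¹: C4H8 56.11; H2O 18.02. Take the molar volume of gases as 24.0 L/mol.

47.9 g

n(C4H8) = 39.70 / 56.11 = 0.7075 mol
n(O2) = 95.70 / 24.0 = 3.988 mol
n/ν for C4H8 = 0.7075/1 = 0.7075
n/ν for O2 = 3.988/6 = 0.6647
Smallest n/ν is O2 → limiting reagent.
n(H2O) = (4/6) × 3.988 = 2.659 mol
mass = 2.659 × 18.02 = 47.92 g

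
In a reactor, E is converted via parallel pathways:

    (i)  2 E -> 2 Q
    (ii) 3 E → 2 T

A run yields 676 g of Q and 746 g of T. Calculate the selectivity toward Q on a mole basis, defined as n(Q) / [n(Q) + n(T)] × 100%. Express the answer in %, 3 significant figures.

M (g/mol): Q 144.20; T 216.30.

57.6 %

n(Q) = 676 / 144.20 = 4.688 mol
n(T) = 746 / 216.30 = 3.449 mol
selectivity = 4.688/(4.688+3.449) × 100 = 57.61 %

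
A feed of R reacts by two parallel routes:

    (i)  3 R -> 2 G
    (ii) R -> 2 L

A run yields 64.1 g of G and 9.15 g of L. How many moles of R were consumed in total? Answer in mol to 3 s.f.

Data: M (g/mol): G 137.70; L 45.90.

0.798 mol

n(G) = 64.1 / 137.70 = 0.4655 mol
n(L) = 9.15 / 45.90 = 0.1993 mol
n(R) via (i) = (3/2)×0.4655 = 0.6983 mol
n(R) via (ii) = (1/2)×0.1993 = 0.09965 mol
total n(R) = 0.6983 + 0.09965 = 0.7980 mol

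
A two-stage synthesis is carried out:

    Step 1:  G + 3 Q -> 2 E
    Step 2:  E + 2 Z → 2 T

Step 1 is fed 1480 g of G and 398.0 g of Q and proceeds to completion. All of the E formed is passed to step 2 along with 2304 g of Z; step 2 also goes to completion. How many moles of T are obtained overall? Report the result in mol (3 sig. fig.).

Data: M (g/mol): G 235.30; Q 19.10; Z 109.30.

21.1 mol

Step 1:
n(G) = 1480 / 235.30 = 6.290 mol
n(Q) = 398.0 / 19.10 = 20.84 mol
n/ν for G = 6.290/1 = 6.290
n/ν for Q = 20.84/3 = 6.947
Smallest n/ν is G → limiting reagent.
n(E) produced = (2/1) × 6.290 = 12.58 mol
Step 2:
n(E) available = 12.58 mol
n(Z) = 2304 / 109.30 = 21.08 mol
n/ν for E = 12.58/1 = 12.58
n/ν for Z = 21.08/2 = 10.54
Smallest n/ν is Z → limiting reagent.
n(T) = (2/2) × 21.08 = 21.08 mol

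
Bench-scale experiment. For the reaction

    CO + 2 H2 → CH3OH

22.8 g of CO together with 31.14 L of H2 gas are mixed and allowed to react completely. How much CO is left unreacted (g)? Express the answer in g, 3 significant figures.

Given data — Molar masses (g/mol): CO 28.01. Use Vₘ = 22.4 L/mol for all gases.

n(CO) = 22.80 / 28.01 = 0.8140 mol
n(H2) = 31.14 / 22.4 = 1.390 mol
n/ν → CO: 0.8140, H2: 0.6950; H2 is limiting.
CO consumed = (1/2) × 1.390 = 0.6950 mol
CO remaining = 0.8140 − 0.6950 = 0.1190 mol
mass = 0.1190 × 28.01 = 3.333 g

3.33 g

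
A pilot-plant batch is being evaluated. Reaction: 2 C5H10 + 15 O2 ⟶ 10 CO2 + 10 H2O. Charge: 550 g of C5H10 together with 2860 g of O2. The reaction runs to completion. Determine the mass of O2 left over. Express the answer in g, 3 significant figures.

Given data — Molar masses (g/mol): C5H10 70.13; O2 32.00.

n(C5H10) = 550.0 / 70.13 = 7.843 mol
n(O2) = 2860 / 32.00 = 89.38 mol
n/ν for C5H10 = 7.843/2 = 3.922
n/ν for O2 = 89.38/15 = 5.959
Smallest n/ν is C5H10 → limiting reagent.
O2 consumed = (15/2) × 7.843 = 58.82 mol
O2 remaining = 89.38 − 58.82 = 30.56 mol
mass = 30.56 × 32.00 = 977.9 g

978 g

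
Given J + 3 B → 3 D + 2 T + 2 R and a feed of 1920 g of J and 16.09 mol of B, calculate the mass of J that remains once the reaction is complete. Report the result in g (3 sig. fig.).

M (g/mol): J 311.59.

n(J) = 1920 / 311.59 = 6.162 mol
n(B) = 16.09 mol
n/ν for J = 6.162/1 = 6.162
n/ν for B = 16.09/3 = 5.363
Smallest n/ν is B → limiting reagent.
J consumed = (1/3) × 16.09 = 5.363 mol
J remaining = 6.162 − 5.363 = 0.7990 mol
mass = 0.7990 × 311.59 = 249.0 g

249 g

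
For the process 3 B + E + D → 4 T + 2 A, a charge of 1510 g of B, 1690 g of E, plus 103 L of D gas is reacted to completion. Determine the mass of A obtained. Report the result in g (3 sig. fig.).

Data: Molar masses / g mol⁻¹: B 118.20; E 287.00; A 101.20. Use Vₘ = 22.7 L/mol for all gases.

n(B) = 1510 / 118.20 = 12.77 mol
n(E) = 1690 / 287.00 = 5.889 mol
n(D) = 103.0 / 22.7 = 4.537 mol
n/ν → B: 4.257, E: 5.889, D: 4.537; B is limiting.
n(A) = (2/3) × 12.77 = 8.513 mol
mass = 8.513 × 101.20 = 861.5 g

862 g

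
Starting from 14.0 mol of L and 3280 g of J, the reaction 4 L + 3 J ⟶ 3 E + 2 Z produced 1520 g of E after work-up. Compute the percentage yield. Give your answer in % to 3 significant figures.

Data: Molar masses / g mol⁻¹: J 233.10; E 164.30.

n(L) = 14.00 mol
n(J) = 3280 / 233.10 = 14.07 mol
n/ν for L = 14.00/4 = 3.500
n/ν for J = 14.07/3 = 4.690
Smallest n/ν is L → limiting reagent.
theoretical n(E) = (3/4) × 14.00 = 10.50 mol → 1725 g
% yield = 1520 / 1725 × 100 = 88.12 %

88.1 %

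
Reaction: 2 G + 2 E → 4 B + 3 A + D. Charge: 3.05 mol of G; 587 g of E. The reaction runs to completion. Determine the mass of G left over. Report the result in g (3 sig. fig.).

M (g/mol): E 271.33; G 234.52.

208 g

n(G) = 3.050 mol
n(E) = 587.0 / 271.33 = 2.163 mol
n/ν → G: 1.525, E: 1.082; E is limiting.
G consumed = (2/2) × 2.163 = 2.163 mol
G remaining = 3.050 − 2.163 = 0.8870 mol
mass = 0.8870 × 234.52 = 208.0 g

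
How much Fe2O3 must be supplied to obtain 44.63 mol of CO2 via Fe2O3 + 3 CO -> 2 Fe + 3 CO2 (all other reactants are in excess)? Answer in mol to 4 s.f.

14.88 mol

n(CO2) = 44.63 mol
n(Fe2O3) = (1/3) × 44.63 = 14.88 mol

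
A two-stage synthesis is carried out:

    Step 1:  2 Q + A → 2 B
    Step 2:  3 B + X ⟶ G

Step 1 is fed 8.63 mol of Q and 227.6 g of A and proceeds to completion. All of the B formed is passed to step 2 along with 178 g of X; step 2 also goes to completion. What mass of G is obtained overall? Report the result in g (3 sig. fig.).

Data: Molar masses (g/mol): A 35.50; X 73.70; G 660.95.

1600 g

Step 1:
n(Q) = 8.630 mol
n(A) = 227.6 / 35.50 = 6.411 mol
n/ν for Q = 8.630/2 = 4.315
n/ν for A = 6.411/1 = 6.411
Smallest n/ν is Q → limiting reagent.
n(B) produced = (2/2) × 8.630 = 8.630 mol
Step 2:
n(B) available = 8.630 mol
n(X) = 178.0 / 73.70 = 2.415 mol
n/ν for B = 8.630/3 = 2.877
n/ν for X = 2.415/1 = 2.415
Smallest n/ν is X → limiting reagent.
n(G) = (1/1) × 2.415 = 2.415 mol
mass = 2.415 × 660.95 = 1596 g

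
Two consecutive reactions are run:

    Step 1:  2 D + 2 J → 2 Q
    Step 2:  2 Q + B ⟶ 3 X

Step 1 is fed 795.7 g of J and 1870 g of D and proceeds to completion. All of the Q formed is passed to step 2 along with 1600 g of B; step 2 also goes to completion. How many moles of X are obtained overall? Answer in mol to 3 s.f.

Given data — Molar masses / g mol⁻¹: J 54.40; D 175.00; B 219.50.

Step 1:
n(J) = 795.7 / 54.40 = 14.63 mol
n(D) = 1870 / 175.00 = 10.69 mol
n/ν for J = 14.63/2 = 7.315
n/ν for D = 10.69/2 = 5.345
Smallest n/ν is D → limiting reagent.
n(Q) produced = (2/2) × 10.69 = 10.69 mol
Step 2:
n(Q) available = 10.69 mol
n(B) = 1600 / 219.50 = 7.289 mol
n/ν for Q = 10.69/2 = 5.345
n/ν for B = 7.289/1 = 7.289
Smallest n/ν is Q → limiting reagent.
n(X) = (3/2) × 10.69 = 16.04 mol

16.0 mol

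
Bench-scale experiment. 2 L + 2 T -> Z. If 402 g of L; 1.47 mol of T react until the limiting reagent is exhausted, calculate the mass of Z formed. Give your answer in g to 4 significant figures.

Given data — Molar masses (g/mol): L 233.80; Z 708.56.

n(L) = 402.0 / 233.80 = 1.719 mol
n(T) = 1.470 mol
n/ν for L = 1.719/2 = 0.8595
n/ν for T = 1.470/2 = 0.7350
Smallest n/ν is T → limiting reagent.
n(Z) = (1/2) × 1.470 = 0.7350 mol
mass = 0.7350 × 708.56 = 520.8 g

520.8 g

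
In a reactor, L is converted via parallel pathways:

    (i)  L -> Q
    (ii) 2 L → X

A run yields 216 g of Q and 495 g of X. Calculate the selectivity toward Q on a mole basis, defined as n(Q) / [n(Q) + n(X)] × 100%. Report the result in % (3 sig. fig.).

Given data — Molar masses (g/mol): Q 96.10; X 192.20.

46.6 %

n(Q) = 216 / 96.10 = 2.248 mol
n(X) = 495 / 192.20 = 2.575 mol
selectivity = 2.248/(2.248+2.575) × 100 = 46.61 %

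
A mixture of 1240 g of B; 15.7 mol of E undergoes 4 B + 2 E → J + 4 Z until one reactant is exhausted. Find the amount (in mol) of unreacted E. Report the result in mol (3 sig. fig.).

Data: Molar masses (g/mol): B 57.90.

n(B) = 1240 / 57.90 = 21.42 mol
n(E) = 15.70 mol
n/ν → B: 5.355, E: 7.850; B is limiting.
E consumed = (2/4) × 21.42 = 10.71 mol
E remaining = 15.70 − 10.71 = 4.990 mol

4.99 mol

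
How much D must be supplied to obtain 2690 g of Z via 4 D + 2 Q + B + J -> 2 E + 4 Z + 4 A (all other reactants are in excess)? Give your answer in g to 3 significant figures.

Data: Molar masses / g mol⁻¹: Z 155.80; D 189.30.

3270 g

n(Z) = 2690 / 155.80 = 17.27 mol
n(D) = (4/4) × 17.27 = 17.27 mol
mass = 17.27 × 189.30 = 3269 g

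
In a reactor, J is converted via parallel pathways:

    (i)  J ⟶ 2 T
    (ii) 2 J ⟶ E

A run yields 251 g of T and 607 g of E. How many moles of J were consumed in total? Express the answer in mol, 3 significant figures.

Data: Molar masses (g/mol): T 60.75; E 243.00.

n(T) = 251 / 60.75 = 4.132 mol
n(E) = 607 / 243.00 = 2.498 mol
n(J) via (i) = (1/2)×4.132 = 2.066 mol
n(J) via (ii) = (2/1)×2.498 = 4.996 mol
total n(J) = 2.066 + 4.996 = 7.062 mol

7.06 mol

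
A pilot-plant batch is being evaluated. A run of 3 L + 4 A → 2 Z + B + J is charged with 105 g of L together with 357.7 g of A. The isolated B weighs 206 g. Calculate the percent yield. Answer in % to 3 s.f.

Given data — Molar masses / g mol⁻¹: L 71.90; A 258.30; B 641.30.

92.8 %

n(L) = 105.0 / 71.90 = 1.460 mol
n(A) = 357.7 / 258.30 = 1.385 mol
n/ν for L = 1.460/3 = 0.4867
n/ν for A = 1.385/4 = 0.3463
Smallest n/ν is A → limiting reagent.
theoretical n(B) = (1/4) × 1.385 = 0.3463 mol → 222.1 g
% yield = 206 / 222.1 × 100 = 92.75 %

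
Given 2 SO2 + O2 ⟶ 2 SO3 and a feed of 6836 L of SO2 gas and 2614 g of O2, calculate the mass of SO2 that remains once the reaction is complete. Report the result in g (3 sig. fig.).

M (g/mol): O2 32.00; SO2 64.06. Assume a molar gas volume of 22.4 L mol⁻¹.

n(SO2) = 6836 / 22.4 = 305.2 mol
n(O2) = 2614 / 32.00 = 81.69 mol
n/ν for SO2 = 305.2/2 = 152.6
n/ν for O2 = 81.69/1 = 81.69
Smallest n/ν is O2 → limiting reagent.
SO2 consumed = (2/1) × 81.69 = 163.4 mol
SO2 remaining = 305.2 − 163.4 = 141.8 mol
mass = 141.8 × 64.06 = 9084 g

9080 g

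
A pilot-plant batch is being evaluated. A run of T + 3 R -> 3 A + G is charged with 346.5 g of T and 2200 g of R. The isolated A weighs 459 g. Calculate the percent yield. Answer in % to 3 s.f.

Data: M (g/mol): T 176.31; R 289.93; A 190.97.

40.8 %

n(T) = 346.5 / 176.31 = 1.965 mol
n(R) = 2200 / 289.93 = 7.588 mol
n/ν for T = 1.965/1 = 1.965
n/ν for R = 7.588/3 = 2.529
Smallest n/ν is T → limiting reagent.
theoretical n(A) = (3/1) × 1.965 = 5.895 mol → 1126 g
% yield = 459 / 1126 × 100 = 40.76 %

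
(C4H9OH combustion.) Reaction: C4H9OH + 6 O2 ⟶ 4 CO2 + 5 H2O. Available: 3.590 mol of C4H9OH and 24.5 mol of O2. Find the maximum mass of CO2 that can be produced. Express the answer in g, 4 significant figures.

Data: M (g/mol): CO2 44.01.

n(C4H9OH) = 3.590 mol
n(O2) = 24.50 mol
n/ν for C4H9OH = 3.590/1 = 3.590
n/ν for O2 = 24.50/6 = 4.083
Smallest n/ν is C4H9OH → limiting reagent.
n(CO2) = (4/1) × 3.590 = 14.36 mol
mass = 14.36 × 44.01 = 632.0 g

632.0 g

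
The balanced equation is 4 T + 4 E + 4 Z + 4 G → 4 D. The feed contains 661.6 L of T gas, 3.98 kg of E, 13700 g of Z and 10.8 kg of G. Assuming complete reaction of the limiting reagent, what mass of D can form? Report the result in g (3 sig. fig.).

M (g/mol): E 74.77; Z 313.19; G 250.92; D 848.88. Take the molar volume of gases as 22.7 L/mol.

24700 g

n(T) = 661.6 / 22.7 = 29.15 mol
n(E) = 3.980×1000 / 74.77 = 53.23 mol
n(Z) = 13700 / 313.19 = 43.74 mol
n(G) = 10.80×1000 / 250.92 = 43.04 mol
n/ν for T = 29.15/4 = 7.288
n/ν for E = 53.23/4 = 13.31
n/ν for Z = 43.74/4 = 10.94
n/ν for G = 43.04/4 = 10.76
Smallest n/ν is T → limiting reagent.
n(D) = (4/4) × 29.15 = 29.15 mol
mass = 29.15 × 848.88 = 24740 g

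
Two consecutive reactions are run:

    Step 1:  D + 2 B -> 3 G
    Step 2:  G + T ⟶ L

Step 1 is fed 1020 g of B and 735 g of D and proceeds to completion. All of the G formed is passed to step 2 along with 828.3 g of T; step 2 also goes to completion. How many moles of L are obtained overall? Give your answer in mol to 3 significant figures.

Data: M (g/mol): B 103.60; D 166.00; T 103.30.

Step 1:
n(B) = 1020 / 103.60 = 9.846 mol
n(D) = 735.0 / 166.00 = 4.428 mol
n/ν → B: 4.923, D: 4.428; D is limiting.
n(G) produced = (3/1) × 4.428 = 13.28 mol
Step 2:
n(G) available = 13.28 mol
n(T) = 828.3 / 103.30 = 8.018 mol
n/ν → G: 13.28, T: 8.018; T is limiting.
n(L) = (1/1) × 8.018 = 8.018 mol

8.02 mol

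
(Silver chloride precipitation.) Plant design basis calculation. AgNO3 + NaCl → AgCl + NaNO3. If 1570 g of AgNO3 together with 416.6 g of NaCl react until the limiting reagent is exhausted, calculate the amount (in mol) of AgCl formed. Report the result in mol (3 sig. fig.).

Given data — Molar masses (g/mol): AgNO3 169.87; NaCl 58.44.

n(AgNO3) = 1570 / 169.87 = 9.242 mol
n(NaCl) = 416.6 / 58.44 = 7.129 mol
n/ν for AgNO3 = 9.242/1 = 9.242
n/ν for NaCl = 7.129/1 = 7.129
Smallest n/ν is NaCl → limiting reagent.
n(AgCl) = (1/1) × 7.129 = 7.129 mol

7.13 mol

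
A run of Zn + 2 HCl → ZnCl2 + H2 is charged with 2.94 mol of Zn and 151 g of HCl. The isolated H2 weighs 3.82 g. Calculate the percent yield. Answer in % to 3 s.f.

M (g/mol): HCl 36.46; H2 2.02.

91.3 %

n(Zn) = 2.940 mol
n(HCl) = 151.0 / 36.46 = 4.142 mol
n/ν → Zn: 2.940, HCl: 2.071; HCl is limiting.
theoretical n(H2) = (1/2) × 4.142 = 2.071 mol → 4.183 g
% yield = 3.82 / 4.183 × 100 = 91.32 %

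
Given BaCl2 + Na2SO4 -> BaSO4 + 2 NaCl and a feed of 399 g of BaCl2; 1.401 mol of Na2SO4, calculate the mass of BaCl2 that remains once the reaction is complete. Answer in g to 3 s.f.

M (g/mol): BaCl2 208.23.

n(BaCl2) = 399.0 / 208.23 = 1.916 mol
n(Na2SO4) = 1.401 mol
n/ν for BaCl2 = 1.916/1 = 1.916
n/ν for Na2SO4 = 1.401/1 = 1.401
Smallest n/ν is Na2SO4 → limiting reagent.
BaCl2 consumed = (1/1) × 1.401 = 1.401 mol
BaCl2 remaining = 1.916 − 1.401 = 0.5150 mol
mass = 0.5150 × 208.23 = 107.2 g

107 g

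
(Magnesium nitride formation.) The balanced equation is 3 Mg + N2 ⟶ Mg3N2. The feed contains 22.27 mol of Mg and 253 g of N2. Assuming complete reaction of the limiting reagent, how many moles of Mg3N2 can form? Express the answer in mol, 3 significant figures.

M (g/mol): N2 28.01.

n(Mg) = 22.27 mol
n(N2) = 253.0 / 28.01 = 9.032 mol
n/ν → Mg: 7.423, N2: 9.032; Mg is limiting.
n(Mg3N2) = (1/3) × 22.27 = 7.423 mol

7.42 mol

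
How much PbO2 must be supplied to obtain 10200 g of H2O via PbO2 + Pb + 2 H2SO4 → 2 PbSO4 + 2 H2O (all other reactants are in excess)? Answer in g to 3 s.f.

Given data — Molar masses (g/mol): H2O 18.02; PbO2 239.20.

67700 g

n(H2O) = 10200 / 18.02 = 566.0 mol
n(PbO2) = (1/2) × 566.0 = 283.0 mol
mass = 283.0 × 239.20 = 67690 g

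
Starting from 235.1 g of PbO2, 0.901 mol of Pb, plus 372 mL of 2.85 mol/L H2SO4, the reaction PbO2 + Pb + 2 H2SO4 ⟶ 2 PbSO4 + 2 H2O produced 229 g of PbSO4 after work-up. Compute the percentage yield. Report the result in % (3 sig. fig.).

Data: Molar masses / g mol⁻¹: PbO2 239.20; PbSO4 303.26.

71.2 %

n(PbO2) = 235.1 / 239.20 = 0.9829 mol
n(Pb) = 0.9010 mol
n(H2SO4) = 2.85 × 372.0/1000 = 1.060 mol
n/ν for PbO2 = 0.9829/1 = 0.9829
n/ν for Pb = 0.9010/1 = 0.9010
n/ν for H2SO4 = 1.060/2 = 0.5300
Smallest n/ν is H2SO4 → limiting reagent.
theoretical n(PbSO4) = (2/2) × 1.060 = 1.060 mol → 321.5 g
% yield = 229 / 321.5 × 100 = 71.23 %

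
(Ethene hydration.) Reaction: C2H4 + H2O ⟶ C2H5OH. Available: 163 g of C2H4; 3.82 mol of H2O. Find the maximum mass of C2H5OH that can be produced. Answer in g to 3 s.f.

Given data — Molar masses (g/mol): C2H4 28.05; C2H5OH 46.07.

176 g

n(C2H4) = 163.0 / 28.05 = 5.811 mol
n(H2O) = 3.820 mol
n/ν for C2H4 = 5.811/1 = 5.811
n/ν for H2O = 3.820/1 = 3.820
Smallest n/ν is H2O → limiting reagent.
n(C2H5OH) = (1/1) × 3.820 = 3.820 mol
mass = 3.820 × 46.07 = 176.0 g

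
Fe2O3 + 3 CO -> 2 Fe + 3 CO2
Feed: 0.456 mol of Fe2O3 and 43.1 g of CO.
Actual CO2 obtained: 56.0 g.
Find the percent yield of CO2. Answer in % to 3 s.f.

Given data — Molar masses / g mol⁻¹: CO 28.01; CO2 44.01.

n(Fe2O3) = 0.4560 mol
n(CO) = 43.10 / 28.01 = 1.539 mol
n/ν for Fe2O3 = 0.4560/1 = 0.4560
n/ν for CO = 1.539/3 = 0.5130
Smallest n/ν is Fe2O3 → limiting reagent.
theoretical n(CO2) = (3/1) × 0.4560 = 1.368 mol → 60.21 g
% yield = 56.0 / 60.21 × 100 = 93.01 %

93.0 %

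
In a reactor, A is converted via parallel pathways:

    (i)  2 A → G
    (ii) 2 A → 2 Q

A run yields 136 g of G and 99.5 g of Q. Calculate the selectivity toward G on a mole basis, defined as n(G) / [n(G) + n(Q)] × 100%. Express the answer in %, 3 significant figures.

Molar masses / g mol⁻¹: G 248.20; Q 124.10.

40.6 %

n(G) = 136 / 248.20 = 0.5479 mol
n(Q) = 99.5 / 124.10 = 0.8018 mol
selectivity = 0.5479/(0.5479+0.8018) × 100 = 40.59 %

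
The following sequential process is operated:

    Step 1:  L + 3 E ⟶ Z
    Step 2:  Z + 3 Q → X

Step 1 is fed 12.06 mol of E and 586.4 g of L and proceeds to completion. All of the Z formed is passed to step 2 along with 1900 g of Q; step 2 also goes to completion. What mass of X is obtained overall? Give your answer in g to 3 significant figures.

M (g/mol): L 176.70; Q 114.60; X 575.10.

1910 g

Step 1:
n(E) = 12.06 mol
n(L) = 586.4 / 176.70 = 3.319 mol
n/ν → E: 4.020, L: 3.319; L is limiting.
n(Z) produced = (1/1) × 3.319 = 3.319 mol
Step 2:
n(Z) available = 3.319 mol
n(Q) = 1900 / 114.60 = 16.58 mol
n/ν → Z: 3.319, Q: 5.527; Z is limiting.
n(X) = (1/1) × 3.319 = 3.319 mol
mass = 3.319 × 575.10 = 1909 g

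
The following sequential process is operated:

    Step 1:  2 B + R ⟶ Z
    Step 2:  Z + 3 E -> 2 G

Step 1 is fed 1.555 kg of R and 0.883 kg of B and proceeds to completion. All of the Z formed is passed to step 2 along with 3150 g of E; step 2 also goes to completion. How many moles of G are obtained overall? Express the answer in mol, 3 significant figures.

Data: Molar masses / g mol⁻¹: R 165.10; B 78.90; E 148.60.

Step 1:
n(R) = 1.555×1000 / 165.10 = 9.419 mol
n(B) = 0.8830×1000 / 78.90 = 11.19 mol
n/ν → R: 9.419, B: 5.595; B is limiting.
n(Z) produced = (1/2) × 11.19 = 5.595 mol
Step 2:
n(Z) available = 5.595 mol
n(E) = 3150 / 148.60 = 21.20 mol
n/ν → Z: 5.595, E: 7.067; Z is limiting.
n(G) = (2/1) × 5.595 = 11.19 mol

11.2 mol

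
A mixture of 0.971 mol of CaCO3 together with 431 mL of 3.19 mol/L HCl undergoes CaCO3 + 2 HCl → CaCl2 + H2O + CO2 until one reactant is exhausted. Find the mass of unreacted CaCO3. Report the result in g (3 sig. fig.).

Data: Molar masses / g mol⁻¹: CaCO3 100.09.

28.4 g

n(CaCO3) = 0.9710 mol
n(HCl) = 3.19 × 431.0/1000 = 1.375 mol
n/ν → CaCO3: 0.9710, HCl: 0.6875; HCl is limiting.
CaCO3 consumed = (1/2) × 1.375 = 0.6875 mol
CaCO3 remaining = 0.9710 − 0.6875 = 0.2835 mol
mass = 0.2835 × 100.09 = 28.38 g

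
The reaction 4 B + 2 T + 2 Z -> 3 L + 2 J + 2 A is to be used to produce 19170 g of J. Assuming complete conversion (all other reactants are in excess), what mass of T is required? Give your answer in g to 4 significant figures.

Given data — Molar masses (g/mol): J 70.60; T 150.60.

n(J) = 19170 / 70.60 = 271.5 mol
n(T) = (2/2) × 271.5 = 271.5 mol
mass = 271.5 × 150.60 = 40890 g

40890 g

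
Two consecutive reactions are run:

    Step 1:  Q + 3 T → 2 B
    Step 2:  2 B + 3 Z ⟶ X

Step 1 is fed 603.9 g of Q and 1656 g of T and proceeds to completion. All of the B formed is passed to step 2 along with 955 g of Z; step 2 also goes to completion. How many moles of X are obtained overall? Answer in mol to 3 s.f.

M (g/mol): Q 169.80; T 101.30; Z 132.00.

2.41 mol

Step 1:
n(Q) = 603.9 / 169.80 = 3.557 mol
n(T) = 1656 / 101.30 = 16.35 mol
n/ν for Q = 3.557/1 = 3.557
n/ν for T = 16.35/3 = 5.450
Smallest n/ν is Q → limiting reagent.
n(B) produced = (2/1) × 3.557 = 7.114 mol
Step 2:
n(B) available = 7.114 mol
n(Z) = 955.0 / 132.00 = 7.235 mol
n/ν for B = 7.114/2 = 3.557
n/ν for Z = 7.235/3 = 2.412
Smallest n/ν is Z → limiting reagent.
n(X) = (1/3) × 7.235 = 2.412 mol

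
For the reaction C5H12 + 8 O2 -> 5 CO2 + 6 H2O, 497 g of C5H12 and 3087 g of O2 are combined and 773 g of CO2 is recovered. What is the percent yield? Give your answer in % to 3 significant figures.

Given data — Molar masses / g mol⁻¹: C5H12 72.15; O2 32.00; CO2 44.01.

n(C5H12) = 497.0 / 72.15 = 6.888 mol
n(O2) = 3087 / 32.00 = 96.47 mol
n/ν for C5H12 = 6.888/1 = 6.888
n/ν for O2 = 96.47/8 = 12.06
Smallest n/ν is C5H12 → limiting reagent.
theoretical n(CO2) = (5/1) × 6.888 = 34.44 mol → 1516 g
% yield = 773 / 1516 × 100 = 50.99 %

51.0 %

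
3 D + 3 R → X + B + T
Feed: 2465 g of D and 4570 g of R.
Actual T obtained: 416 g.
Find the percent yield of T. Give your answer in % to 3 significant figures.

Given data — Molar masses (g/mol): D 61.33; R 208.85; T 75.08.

76.0 %

n(D) = 2465 / 61.33 = 40.19 mol
n(R) = 4570 / 208.85 = 21.88 mol
n/ν for D = 40.19/3 = 13.40
n/ν for R = 21.88/3 = 7.293
Smallest n/ν is R → limiting reagent.
theoretical n(T) = (1/3) × 21.88 = 7.293 mol → 547.6 g
% yield = 416 / 547.6 × 100 = 75.97 %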